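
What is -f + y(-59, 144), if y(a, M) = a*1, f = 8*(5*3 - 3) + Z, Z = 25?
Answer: -180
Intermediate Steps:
f = 121 (f = 8*(5*3 - 3) + 25 = 8*(15 - 3) + 25 = 8*12 + 25 = 96 + 25 = 121)
y(a, M) = a
-f + y(-59, 144) = -1*121 - 59 = -121 - 59 = -180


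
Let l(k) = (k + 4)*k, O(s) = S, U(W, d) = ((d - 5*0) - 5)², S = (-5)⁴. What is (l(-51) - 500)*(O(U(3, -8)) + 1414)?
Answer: 3867983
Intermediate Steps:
S = 625
U(W, d) = (-5 + d)² (U(W, d) = ((d + 0) - 5)² = (d - 5)² = (-5 + d)²)
O(s) = 625
l(k) = k*(4 + k) (l(k) = (4 + k)*k = k*(4 + k))
(l(-51) - 500)*(O(U(3, -8)) + 1414) = (-51*(4 - 51) - 500)*(625 + 1414) = (-51*(-47) - 500)*2039 = (2397 - 500)*2039 = 1897*2039 = 3867983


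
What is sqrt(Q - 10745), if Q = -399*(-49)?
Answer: sqrt(8806) ≈ 93.840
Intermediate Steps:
Q = 19551
sqrt(Q - 10745) = sqrt(19551 - 10745) = sqrt(8806)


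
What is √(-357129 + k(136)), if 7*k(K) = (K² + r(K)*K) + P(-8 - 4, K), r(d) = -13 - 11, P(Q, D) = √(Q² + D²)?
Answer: √(-17392697 + 28*√1165)/7 ≈ 595.76*I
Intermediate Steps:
P(Q, D) = √(D² + Q²)
r(d) = -24
k(K) = -24*K/7 + K²/7 + √(144 + K²)/7 (k(K) = ((K² - 24*K) + √(K² + (-8 - 4)²))/7 = ((K² - 24*K) + √(K² + (-12)²))/7 = ((K² - 24*K) + √(K² + 144))/7 = ((K² - 24*K) + √(144 + K²))/7 = (K² + √(144 + K²) - 24*K)/7 = -24*K/7 + K²/7 + √(144 + K²)/7)
√(-357129 + k(136)) = √(-357129 + (-24/7*136 + (⅐)*136² + √(144 + 136²)/7)) = √(-357129 + (-3264/7 + (⅐)*18496 + √(144 + 18496)/7)) = √(-357129 + (-3264/7 + 18496/7 + √18640/7)) = √(-357129 + (-3264/7 + 18496/7 + (4*√1165)/7)) = √(-357129 + (-3264/7 + 18496/7 + 4*√1165/7)) = √(-357129 + (2176 + 4*√1165/7)) = √(-354953 + 4*√1165/7)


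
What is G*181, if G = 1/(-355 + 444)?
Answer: 181/89 ≈ 2.0337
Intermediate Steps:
G = 1/89 ≈ 0.011236
G*181 = (1/89)*181 = 181/89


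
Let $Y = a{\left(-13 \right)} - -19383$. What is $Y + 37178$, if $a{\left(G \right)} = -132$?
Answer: $56429$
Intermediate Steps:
$Y = 19251$ ($Y = -132 - -19383 = -132 + 19383 = 19251$)
$Y + 37178 = 19251 + 37178 = 56429$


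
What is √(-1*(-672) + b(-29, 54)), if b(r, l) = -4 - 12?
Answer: 4*√41 ≈ 25.612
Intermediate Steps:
b(r, l) = -16
√(-1*(-672) + b(-29, 54)) = √(-1*(-672) - 16) = √(672 - 16) = √656 = 4*√41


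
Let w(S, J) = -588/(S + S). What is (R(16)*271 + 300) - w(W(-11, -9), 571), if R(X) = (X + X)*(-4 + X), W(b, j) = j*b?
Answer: 3444110/33 ≈ 1.0437e+5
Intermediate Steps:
W(b, j) = b*j
R(X) = 2*X*(-4 + X) (R(X) = (2*X)*(-4 + X) = 2*X*(-4 + X))
w(S, J) = -294/S (w(S, J) = -588*1/(2*S) = -294/S)
(R(16)*271 + 300) - w(W(-11, -9), 571) = ((2*16*(-4 + 16))*271 + 300) - (-294)/((-11*(-9))) = ((2*16*12)*271 + 300) - (-294)/99 = (384*271 + 300) - (-294)/99 = (104064 + 300) - 1*(-98/33) = 104364 + 98/33 = 3444110/33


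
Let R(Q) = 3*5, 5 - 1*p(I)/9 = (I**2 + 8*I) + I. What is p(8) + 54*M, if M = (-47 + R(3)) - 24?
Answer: -4203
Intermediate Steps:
p(I) = 45 - 81*I - 9*I**2 (p(I) = 45 - 9*((I**2 + 8*I) + I) = 45 - 9*(I**2 + 9*I) = 45 + (-81*I - 9*I**2) = 45 - 81*I - 9*I**2)
R(Q) = 15
M = -56 (M = (-47 + 15) - 24 = -32 - 24 = -56)
p(8) + 54*M = (45 - 81*8 - 9*8**2) + 54*(-56) = (45 - 648 - 9*64) - 3024 = (45 - 648 - 576) - 3024 = -1179 - 3024 = -4203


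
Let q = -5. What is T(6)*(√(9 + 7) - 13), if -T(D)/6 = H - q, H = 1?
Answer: 324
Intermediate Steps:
T(D) = -36 (T(D) = -6*(1 - 1*(-5)) = -6*(1 + 5) = -6*6 = -36)
T(6)*(√(9 + 7) - 13) = -36*(√(9 + 7) - 13) = -36*(√16 - 13) = -36*(4 - 13) = -36*(-9) = 324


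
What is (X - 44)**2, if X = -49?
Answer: 8649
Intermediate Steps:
(X - 44)**2 = (-49 - 44)**2 = (-93)**2 = 8649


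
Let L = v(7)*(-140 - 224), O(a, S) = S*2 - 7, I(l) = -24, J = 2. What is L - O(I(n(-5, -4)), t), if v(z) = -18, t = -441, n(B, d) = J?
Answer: 7441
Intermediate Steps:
n(B, d) = 2
O(a, S) = -7 + 2*S (O(a, S) = 2*S - 7 = -7 + 2*S)
L = 6552 (L = -18*(-140 - 224) = -18*(-364) = 6552)
L - O(I(n(-5, -4)), t) = 6552 - (-7 + 2*(-441)) = 6552 - (-7 - 882) = 6552 - 1*(-889) = 6552 + 889 = 7441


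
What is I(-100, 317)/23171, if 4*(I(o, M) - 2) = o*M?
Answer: -7923/23171 ≈ -0.34194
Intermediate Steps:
I(o, M) = 2 + M*o/4 (I(o, M) = 2 + (o*M)/4 = 2 + (M*o)/4 = 2 + M*o/4)
I(-100, 317)/23171 = (2 + (¼)*317*(-100))/23171 = (2 - 7925)*(1/23171) = -7923*1/23171 = -7923/23171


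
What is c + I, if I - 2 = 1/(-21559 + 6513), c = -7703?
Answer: -115869247/15046 ≈ -7701.0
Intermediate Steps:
I = 30091/15046 (I = 2 + 1/(-21559 + 6513) = 2 + 1/(-15046) = 2 - 1/15046 = 30091/15046 ≈ 1.9999)
c + I = -7703 + 30091/15046 = -115869247/15046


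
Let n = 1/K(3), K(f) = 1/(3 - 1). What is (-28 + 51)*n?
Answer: 46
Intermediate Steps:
K(f) = ½ (K(f) = 1/2 = ½)
n = 2 (n = 1/(½) = 2)
(-28 + 51)*n = (-28 + 51)*2 = 23*2 = 46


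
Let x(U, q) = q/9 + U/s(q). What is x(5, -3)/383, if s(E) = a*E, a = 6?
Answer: -11/6894 ≈ -0.0015956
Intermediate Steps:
s(E) = 6*E
x(U, q) = q/9 + U/(6*q) (x(U, q) = q/9 + U/((6*q)) = q*(⅑) + U*(1/(6*q)) = q/9 + U/(6*q))
x(5, -3)/383 = ((⅑)*(-3) + (⅙)*5/(-3))/383 = (-⅓ + (⅙)*5*(-⅓))*(1/383) = (-⅓ - 5/18)*(1/383) = -11/18*1/383 = -11/6894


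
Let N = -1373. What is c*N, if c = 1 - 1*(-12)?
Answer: -17849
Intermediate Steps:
c = 13 (c = 1 + 12 = 13)
c*N = 13*(-1373) = -17849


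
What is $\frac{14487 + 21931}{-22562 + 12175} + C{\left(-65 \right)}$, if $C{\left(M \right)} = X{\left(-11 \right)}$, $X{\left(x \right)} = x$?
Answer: $- \frac{150675}{10387} \approx -14.506$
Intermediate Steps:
$C{\left(M \right)} = -11$
$\frac{14487 + 21931}{-22562 + 12175} + C{\left(-65 \right)} = \frac{14487 + 21931}{-22562 + 12175} - 11 = \frac{36418}{-10387} - 11 = 36418 \left(- \frac{1}{10387}\right) - 11 = - \frac{36418}{10387} - 11 = - \frac{150675}{10387}$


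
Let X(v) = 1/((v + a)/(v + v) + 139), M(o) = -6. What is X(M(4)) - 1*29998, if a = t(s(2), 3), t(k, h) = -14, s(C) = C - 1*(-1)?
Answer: -12659153/422 ≈ -29998.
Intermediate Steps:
s(C) = 1 + C (s(C) = C + 1 = 1 + C)
a = -14
X(v) = 1/(139 + (-14 + v)/(2*v)) (X(v) = 1/((v - 14)/(v + v) + 139) = 1/((-14 + v)/((2*v)) + 139) = 1/((-14 + v)*(1/(2*v)) + 139) = 1/((-14 + v)/(2*v) + 139) = 1/(139 + (-14 + v)/(2*v)))
X(M(4)) - 1*29998 = 2*(-6)/(-14 + 279*(-6)) - 1*29998 = 2*(-6)/(-14 - 1674) - 29998 = 2*(-6)/(-1688) - 29998 = 2*(-6)*(-1/1688) - 29998 = 3/422 - 29998 = -12659153/422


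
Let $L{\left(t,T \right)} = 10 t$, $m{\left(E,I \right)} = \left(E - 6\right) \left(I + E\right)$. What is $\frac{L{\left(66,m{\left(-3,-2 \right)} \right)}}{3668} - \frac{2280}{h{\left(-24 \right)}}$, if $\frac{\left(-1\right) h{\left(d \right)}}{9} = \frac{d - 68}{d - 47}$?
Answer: $\frac{12381715}{63273} \approx 195.69$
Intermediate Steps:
$m{\left(E,I \right)} = \left(-6 + E\right) \left(E + I\right)$
$h{\left(d \right)} = - \frac{9 \left(-68 + d\right)}{-47 + d}$ ($h{\left(d \right)} = - 9 \frac{d - 68}{d - 47} = - 9 \frac{-68 + d}{-47 + d} = - \frac{9 \left(-68 + d\right)}{-47 + d}$)
$\frac{L{\left(66,m{\left(-3,-2 \right)} \right)}}{3668} - \frac{2280}{h{\left(-24 \right)}} = \frac{10 \cdot 66}{3668} - \frac{2280}{9 \frac{1}{-47 - 24} \left(68 - -24\right)} = 660 \cdot \frac{1}{3668} - \frac{2280}{9 \frac{1}{-71} \left(68 + 24\right)} = \frac{165}{917} - \frac{2280}{9 \left(- \frac{1}{71}\right) 92} = \frac{165}{917} - \frac{2280}{- \frac{828}{71}} = \frac{165}{917} - - \frac{13490}{69} = \frac{165}{917} + \frac{13490}{69} = \frac{12381715}{63273}$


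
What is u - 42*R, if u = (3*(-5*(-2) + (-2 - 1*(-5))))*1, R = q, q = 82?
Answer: -3405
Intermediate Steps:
R = 82
u = 39 (u = (3*(10 + (-2 + 5)))*1 = (3*(10 + 3))*1 = (3*13)*1 = 39*1 = 39)
u - 42*R = 39 - 42*82 = 39 - 3444 = -3405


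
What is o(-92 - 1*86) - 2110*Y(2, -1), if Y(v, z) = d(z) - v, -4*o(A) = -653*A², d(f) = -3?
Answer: 5182963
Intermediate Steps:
o(A) = 653*A²/4 (o(A) = -(-653)*A²/4 = 653*A²/4)
Y(v, z) = -3 - v
o(-92 - 1*86) - 2110*Y(2, -1) = 653*(-92 - 1*86)²/4 - 2110*(-3 - 1*2) = 653*(-92 - 86)²/4 - 2110*(-3 - 2) = (653/4)*(-178)² - 2110*(-5) = (653/4)*31684 + 10550 = 5172413 + 10550 = 5182963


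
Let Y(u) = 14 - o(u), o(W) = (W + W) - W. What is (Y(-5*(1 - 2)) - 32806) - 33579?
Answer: -66376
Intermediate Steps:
o(W) = W (o(W) = 2*W - W = W)
Y(u) = 14 - u
(Y(-5*(1 - 2)) - 32806) - 33579 = ((14 - (-5)*(1 - 2)) - 32806) - 33579 = ((14 - (-5)*(-1)) - 32806) - 33579 = ((14 - 1*5) - 32806) - 33579 = ((14 - 5) - 32806) - 33579 = (9 - 32806) - 33579 = -32797 - 33579 = -66376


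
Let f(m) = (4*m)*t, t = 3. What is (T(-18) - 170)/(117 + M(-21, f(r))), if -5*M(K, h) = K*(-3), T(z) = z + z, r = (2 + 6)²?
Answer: -515/261 ≈ -1.9732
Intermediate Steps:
r = 64 (r = 8² = 64)
f(m) = 12*m (f(m) = (4*m)*3 = 12*m)
T(z) = 2*z
M(K, h) = 3*K/5 (M(K, h) = -K*(-3)/5 = -(-3)*K/5 = 3*K/5)
(T(-18) - 170)/(117 + M(-21, f(r))) = (2*(-18) - 170)/(117 + (⅗)*(-21)) = (-36 - 170)/(117 - 63/5) = -206/522/5 = -206*5/522 = -515/261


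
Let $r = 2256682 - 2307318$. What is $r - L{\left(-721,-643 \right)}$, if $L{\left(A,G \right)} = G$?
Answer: $-49993$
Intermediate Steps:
$r = -50636$ ($r = 2256682 - 2307318 = -50636$)
$r - L{\left(-721,-643 \right)} = -50636 - -643 = -50636 + 643 = -49993$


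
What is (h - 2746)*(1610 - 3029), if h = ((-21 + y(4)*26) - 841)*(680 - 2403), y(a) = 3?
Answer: -1912934034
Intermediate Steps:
h = 1350832 (h = ((-21 + 3*26) - 841)*(680 - 2403) = ((-21 + 78) - 841)*(-1723) = (57 - 841)*(-1723) = -784*(-1723) = 1350832)
(h - 2746)*(1610 - 3029) = (1350832 - 2746)*(1610 - 3029) = 1348086*(-1419) = -1912934034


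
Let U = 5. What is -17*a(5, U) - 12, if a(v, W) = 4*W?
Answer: -352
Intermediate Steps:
-17*a(5, U) - 12 = -68*5 - 12 = -17*20 - 12 = -340 - 12 = -352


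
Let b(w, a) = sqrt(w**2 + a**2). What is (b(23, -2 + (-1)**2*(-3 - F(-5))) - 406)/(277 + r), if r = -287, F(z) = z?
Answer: 383/10 ≈ 38.300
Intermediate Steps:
b(w, a) = sqrt(a**2 + w**2)
(b(23, -2 + (-1)**2*(-3 - F(-5))) - 406)/(277 + r) = (sqrt((-2 + (-1)**2*(-3 - 1*(-5)))**2 + 23**2) - 406)/(277 - 287) = (sqrt((-2 + 1*(-3 + 5))**2 + 529) - 406)/(-10) = (sqrt((-2 + 1*2)**2 + 529) - 406)*(-1/10) = (sqrt((-2 + 2)**2 + 529) - 406)*(-1/10) = (sqrt(0**2 + 529) - 406)*(-1/10) = (sqrt(0 + 529) - 406)*(-1/10) = (sqrt(529) - 406)*(-1/10) = (23 - 406)*(-1/10) = -383*(-1/10) = 383/10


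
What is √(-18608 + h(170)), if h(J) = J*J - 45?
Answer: √10247 ≈ 101.23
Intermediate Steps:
h(J) = -45 + J² (h(J) = J² - 45 = -45 + J²)
√(-18608 + h(170)) = √(-18608 + (-45 + 170²)) = √(-18608 + (-45 + 28900)) = √(-18608 + 28855) = √10247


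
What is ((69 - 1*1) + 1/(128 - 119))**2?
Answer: 375769/81 ≈ 4639.1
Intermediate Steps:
((69 - 1*1) + 1/(128 - 119))**2 = ((69 - 1) + 1/9)**2 = (68 + 1/9)**2 = (613/9)**2 = 375769/81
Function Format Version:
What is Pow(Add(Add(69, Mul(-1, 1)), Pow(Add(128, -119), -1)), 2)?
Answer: Rational(375769, 81) ≈ 4639.1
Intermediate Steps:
Pow(Add(Add(69, Mul(-1, 1)), Pow(Add(128, -119), -1)), 2) = Pow(Add(Add(69, -1), Pow(9, -1)), 2) = Pow(Add(68, Rational(1, 9)), 2) = Pow(Rational(613, 9), 2) = Rational(375769, 81)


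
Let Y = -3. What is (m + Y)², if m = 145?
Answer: 20164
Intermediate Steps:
(m + Y)² = (145 - 3)² = 142² = 20164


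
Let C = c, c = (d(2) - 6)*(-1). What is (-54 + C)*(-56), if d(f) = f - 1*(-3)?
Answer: 2968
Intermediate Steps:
d(f) = 3 + f (d(f) = f + 3 = 3 + f)
c = 1 (c = ((3 + 2) - 6)*(-1) = (5 - 6)*(-1) = -1*(-1) = 1)
C = 1
(-54 + C)*(-56) = (-54 + 1)*(-56) = -53*(-56) = 2968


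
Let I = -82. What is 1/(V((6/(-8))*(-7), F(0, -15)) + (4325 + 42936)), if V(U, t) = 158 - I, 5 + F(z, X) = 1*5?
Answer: 1/47501 ≈ 2.1052e-5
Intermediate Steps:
F(z, X) = 0 (F(z, X) = -5 + 1*5 = -5 + 5 = 0)
V(U, t) = 240 (V(U, t) = 158 - 1*(-82) = 158 + 82 = 240)
1/(V((6/(-8))*(-7), F(0, -15)) + (4325 + 42936)) = 1/(240 + (4325 + 42936)) = 1/(240 + 47261) = 1/47501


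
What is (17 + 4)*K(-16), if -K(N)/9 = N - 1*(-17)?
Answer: -189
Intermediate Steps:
K(N) = -153 - 9*N (K(N) = -9*(N - 1*(-17)) = -9*(N + 17) = -9*(17 + N) = -153 - 9*N)
(17 + 4)*K(-16) = (17 + 4)*(-153 - 9*(-16)) = 21*(-153 + 144) = 21*(-9) = -189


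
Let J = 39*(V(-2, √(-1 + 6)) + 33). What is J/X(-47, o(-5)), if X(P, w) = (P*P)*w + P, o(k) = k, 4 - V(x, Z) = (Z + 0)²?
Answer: -312/2773 ≈ -0.11251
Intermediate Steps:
V(x, Z) = 4 - Z² (V(x, Z) = 4 - (Z + 0)² = 4 - Z²)
X(P, w) = P + w*P² (X(P, w) = P²*w + P = w*P² + P = P + w*P²)
J = 1248 (J = 39*((4 - (√(-1 + 6))²) + 33) = 39*((4 - (√5)²) + 33) = 39*((4 - 1*5) + 33) = 39*((4 - 5) + 33) = 39*(-1 + 33) = 39*32 = 1248)
J/X(-47, o(-5)) = 1248/((-47*(1 - 47*(-5)))) = 1248/((-47*(1 + 235))) = 1248/((-47*236)) = 1248/(-11092) = 1248*(-1/11092) = -312/2773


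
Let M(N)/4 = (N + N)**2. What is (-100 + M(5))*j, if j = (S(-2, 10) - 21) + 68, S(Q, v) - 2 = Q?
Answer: 14100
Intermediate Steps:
S(Q, v) = 2 + Q
M(N) = 16*N**2 (M(N) = 4*(N + N)**2 = 4*(2*N)**2 = 4*(4*N**2) = 16*N**2)
j = 47 (j = ((2 - 2) - 21) + 68 = (0 - 21) + 68 = -21 + 68 = 47)
(-100 + M(5))*j = (-100 + 16*5**2)*47 = (-100 + 16*25)*47 = (-100 + 400)*47 = 300*47 = 14100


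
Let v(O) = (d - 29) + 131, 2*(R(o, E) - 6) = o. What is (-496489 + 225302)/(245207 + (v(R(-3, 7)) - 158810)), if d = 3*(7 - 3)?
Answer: -271187/86511 ≈ -3.1347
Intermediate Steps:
R(o, E) = 6 + o/2
d = 12 (d = 3*4 = 12)
v(O) = 114 (v(O) = (12 - 29) + 131 = -17 + 131 = 114)
(-496489 + 225302)/(245207 + (v(R(-3, 7)) - 158810)) = (-496489 + 225302)/(245207 + (114 - 158810)) = -271187/(245207 - 158696) = -271187/86511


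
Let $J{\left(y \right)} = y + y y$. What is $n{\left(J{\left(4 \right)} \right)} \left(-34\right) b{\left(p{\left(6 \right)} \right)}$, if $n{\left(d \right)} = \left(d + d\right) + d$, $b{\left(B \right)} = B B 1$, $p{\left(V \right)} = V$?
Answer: $-73440$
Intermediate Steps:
$J{\left(y \right)} = y + y^{2}$
$b{\left(B \right)} = B^{2}$ ($b{\left(B \right)} = B^{2} \cdot 1 = B^{2}$)
$n{\left(d \right)} = 3 d$ ($n{\left(d \right)} = 2 d + d = 3 d$)
$n{\left(J{\left(4 \right)} \right)} \left(-34\right) b{\left(p{\left(6 \right)} \right)} = 3 \cdot 4 \left(1 + 4\right) \left(-34\right) 6^{2} = 3 \cdot 4 \cdot 5 \left(-34\right) 36 = 3 \cdot 20 \left(-34\right) 36 = 60 \left(-34\right) 36 = \left(-2040\right) 36 = -73440$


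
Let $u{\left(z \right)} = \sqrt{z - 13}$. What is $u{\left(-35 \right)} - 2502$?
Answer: $-2502 + 4 i \sqrt{3} \approx -2502.0 + 6.9282 i$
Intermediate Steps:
$u{\left(z \right)} = \sqrt{-13 + z}$
$u{\left(-35 \right)} - 2502 = \sqrt{-13 - 35} - 2502 = \sqrt{-48} - 2502 = 4 i \sqrt{3} - 2502 = -2502 + 4 i \sqrt{3}$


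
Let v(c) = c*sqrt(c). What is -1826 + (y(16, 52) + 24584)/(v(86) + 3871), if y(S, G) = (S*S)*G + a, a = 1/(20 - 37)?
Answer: -442914957369/243925945 - 55403866*sqrt(86)/243925945 ≈ -1817.9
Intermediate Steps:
a = -1/17 (a = 1/(-17) = -1/17 ≈ -0.058824)
y(S, G) = -1/17 + G*S**2 (y(S, G) = (S*S)*G - 1/17 = S**2*G - 1/17 = G*S**2 - 1/17 = -1/17 + G*S**2)
v(c) = c**(3/2)
-1826 + (y(16, 52) + 24584)/(v(86) + 3871) = -1826 + ((-1/17 + 52*16**2) + 24584)/(86**(3/2) + 3871) = -1826 + ((-1/17 + 52*256) + 24584)/(86*sqrt(86) + 3871) = -1826 + ((-1/17 + 13312) + 24584)/(3871 + 86*sqrt(86)) = -1826 + (226303/17 + 24584)/(3871 + 86*sqrt(86)) = -1826 + 644231/(17*(3871 + 86*sqrt(86)))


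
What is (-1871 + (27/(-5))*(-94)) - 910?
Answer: -11367/5 ≈ -2273.4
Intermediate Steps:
(-1871 + (27/(-5))*(-94)) - 910 = (-1871 + (27*(-⅕))*(-94)) - 910 = (-1871 - 27/5*(-94)) - 910 = (-1871 + 2538/5) - 910 = -6817/5 - 910 = -11367/5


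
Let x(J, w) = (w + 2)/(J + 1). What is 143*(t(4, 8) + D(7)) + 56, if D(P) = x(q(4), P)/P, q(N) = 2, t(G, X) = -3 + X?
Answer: 5826/7 ≈ 832.29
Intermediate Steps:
x(J, w) = (2 + w)/(1 + J)
D(P) = (2/3 + P/3)/P (D(P) = ((2 + P)/(1 + 2))/P = ((2 + P)/3)/P = (2/3 + P/3)/P)
143*(t(4, 8) + D(7)) + 56 = 143*((-3 + 8) + (1/3)*(2 + 7)/7) + 56 = 143*(5 + (1/3)*(1/7)*9) + 56 = 143*(5 + 3/7) + 56 = 143*(38/7) + 56 = 5434/7 + 56 = 5826/7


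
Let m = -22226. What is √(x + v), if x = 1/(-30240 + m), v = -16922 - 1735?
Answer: I*√51356772379958/52466 ≈ 136.59*I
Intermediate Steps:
v = -18657
x = -1/52466 (x = 1/(-30240 - 22226) = 1/(-52466) = -1/52466 ≈ -1.9060e-5)
√(x + v) = √(-1/52466 - 18657) = √(-978858163/52466) = I*√51356772379958/52466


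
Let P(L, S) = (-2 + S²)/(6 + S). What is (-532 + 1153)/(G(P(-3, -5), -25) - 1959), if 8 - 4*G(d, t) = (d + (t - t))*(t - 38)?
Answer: -2484/6379 ≈ -0.38940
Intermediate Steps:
P(L, S) = (-2 + S²)/(6 + S)
G(d, t) = 2 - d*(-38 + t)/4 (G(d, t) = 2 - (d + (t - t))*(t - 38)/4 = 2 - (d + 0)*(-38 + t)/4 = 2 - d*(-38 + t)/4)
(-532 + 1153)/(G(P(-3, -5), -25) - 1959) = (-532 + 1153)/((2 + 19*((-2 + (-5)²)/(6 - 5))/2 - ¼*(-2 + (-5)²)/(6 - 5)*(-25)) - 1959) = 621/((2 + 19*((-2 + 25)/1)/2 - ¼*(-2 + 25)/1*(-25)) - 1959) = 621/((2 + 19*(1*23)/2 - ¼*1*23*(-25)) - 1959) = 621/((2 + (19/2)*23 - ¼*23*(-25)) - 1959) = 621/((2 + 437/2 + 575/4) - 1959) = 621/(1457/4 - 1959) = 621/(-6379/4) = 621*(-4/6379) = -2484/6379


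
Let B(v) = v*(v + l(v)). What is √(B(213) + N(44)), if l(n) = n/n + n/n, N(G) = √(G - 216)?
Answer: √(45795 + 2*I*√43) ≈ 214.0 + 0.031*I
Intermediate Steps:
N(G) = √(-216 + G)
l(n) = 2 (l(n) = 1 + 1 = 2)
B(v) = v*(2 + v) (B(v) = v*(v + 2) = v*(2 + v))
√(B(213) + N(44)) = √(213*(2 + 213) + √(-216 + 44)) = √(213*215 + √(-172)) = √(45795 + 2*I*√43)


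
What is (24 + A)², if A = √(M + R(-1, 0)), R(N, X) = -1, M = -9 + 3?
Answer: (24 + I*√7)² ≈ 569.0 + 127.0*I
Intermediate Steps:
M = -6
A = I*√7 (A = √(-6 - 1) = √(-7) = I*√7 ≈ 2.6458*I)
(24 + A)² = (24 + I*√7)²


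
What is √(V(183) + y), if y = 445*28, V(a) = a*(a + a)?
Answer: √79438 ≈ 281.85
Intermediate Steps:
V(a) = 2*a² (V(a) = a*(2*a) = 2*a²)
y = 12460
√(V(183) + y) = √(2*183² + 12460) = √(2*33489 + 12460) = √(66978 + 12460) = √79438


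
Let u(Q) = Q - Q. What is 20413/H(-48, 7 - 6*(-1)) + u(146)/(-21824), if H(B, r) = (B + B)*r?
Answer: -20413/1248 ≈ -16.357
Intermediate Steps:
u(Q) = 0
H(B, r) = 2*B*r (H(B, r) = (2*B)*r = 2*B*r)
20413/H(-48, 7 - 6*(-1)) + u(146)/(-21824) = 20413/((2*(-48)*(7 - 6*(-1)))) + 0/(-21824) = 20413/((2*(-48)*(7 + 6))) + 0*(-1/21824) = 20413/((2*(-48)*13)) + 0 = 20413/(-1248) + 0 = 20413*(-1/1248) + 0 = -20413/1248 + 0 = -20413/1248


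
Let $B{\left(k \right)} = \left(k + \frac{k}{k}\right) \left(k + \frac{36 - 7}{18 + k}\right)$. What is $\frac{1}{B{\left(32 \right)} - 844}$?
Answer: $\frac{50}{11557} \approx 0.0043264$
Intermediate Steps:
$B{\left(k \right)} = \left(1 + k\right) \left(k + \frac{29}{18 + k}\right)$ ($B{\left(k \right)} = \left(k + 1\right) \left(k + \frac{29}{18 + k}\right) = \left(1 + k\right) \left(k + \frac{29}{18 + k}\right)$)
$\frac{1}{B{\left(32 \right)} - 844} = \frac{1}{\frac{29 + 32^{3} + 19 \cdot 32^{2} + 47 \cdot 32}{18 + 32} - 844} = \frac{1}{\frac{29 + 32768 + 19 \cdot 1024 + 1504}{50} - 844} = \frac{1}{\frac{29 + 32768 + 19456 + 1504}{50} - 844} = \frac{1}{\frac{1}{50} \cdot 53757 - 844} = \frac{1}{\frac{53757}{50} - 844} = \frac{1}{\frac{11557}{50}} = \frac{50}{11557}$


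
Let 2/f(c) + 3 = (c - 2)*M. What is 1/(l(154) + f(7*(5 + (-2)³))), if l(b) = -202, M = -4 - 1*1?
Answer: -56/11311 ≈ -0.0049509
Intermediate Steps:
M = -5 (M = -4 - 1 = -5)
f(c) = 2/(7 - 5*c) (f(c) = 2/(-3 + (c - 2)*(-5)) = 2/(-3 + (-2 + c)*(-5)) = 2/(-3 + (10 - 5*c)) = 2/(7 - 5*c))
1/(l(154) + f(7*(5 + (-2)³))) = 1/(-202 - 2/(-7 + 5*(7*(5 + (-2)³)))) = 1/(-202 - 2/(-7 + 5*(7*(5 - 8)))) = 1/(-202 - 2/(-7 + 5*(7*(-3)))) = 1/(-202 - 2/(-7 + 5*(-21))) = 1/(-202 - 2/(-7 - 105)) = 1/(-202 - 2/(-112)) = 1/(-202 - 2*(-1/112)) = 1/(-202 + 1/56) = 1/(-11311/56) = -56/11311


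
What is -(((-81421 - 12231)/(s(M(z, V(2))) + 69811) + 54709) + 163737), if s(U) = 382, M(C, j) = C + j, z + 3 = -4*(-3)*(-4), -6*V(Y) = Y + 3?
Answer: -15333286426/70193 ≈ -2.1844e+5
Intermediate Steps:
V(Y) = -½ - Y/6 (V(Y) = -(Y + 3)/6 = -(3 + Y)/6 = -½ - Y/6)
z = -51 (z = -3 - 4*(-3)*(-4) = -3 + 12*(-4) = -3 - 48 = -51)
-(((-81421 - 12231)/(s(M(z, V(2))) + 69811) + 54709) + 163737) = -(((-81421 - 12231)/(382 + 69811) + 54709) + 163737) = -((-93652/70193 + 54709) + 163737) = -(3840095185/70193 + 163737) = -1*15333286426/70193 = -15333286426/70193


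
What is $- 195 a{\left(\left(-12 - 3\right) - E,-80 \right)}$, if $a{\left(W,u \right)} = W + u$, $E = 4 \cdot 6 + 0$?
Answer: $23205$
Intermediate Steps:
$E = 24$ ($E = 24 + 0 = 24$)
$- 195 a{\left(\left(-12 - 3\right) - E,-80 \right)} = - 195 \left(\left(\left(-12 - 3\right) - 24\right) - 80\right) = - 195 \left(\left(-15 - 24\right) - 80\right) = - 195 \left(-39 - 80\right) = \left(-195\right) \left(-119\right) = 23205$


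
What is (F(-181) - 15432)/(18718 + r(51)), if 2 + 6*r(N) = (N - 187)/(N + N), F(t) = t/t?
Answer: -138879/168457 ≈ -0.82442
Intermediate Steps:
F(t) = 1
r(N) = -⅓ + (-187 + N)/(12*N) (r(N) = -⅓ + ((N - 187)/(N + N))/6 = -⅓ + ((-187 + N)/((2*N)))/6 = -⅓ + ((-187 + N)*(1/(2*N)))/6 = -⅓ + ((-187 + N)/(2*N))/6 = -⅓ + (-187 + N)/(12*N))
(F(-181) - 15432)/(18718 + r(51)) = (1 - 15432)/(18718 + (1/12)*(-187 - 3*51)/51) = -15431/(18718 + (1/12)*(1/51)*(-187 - 153)) = -15431/(18718 + (1/12)*(1/51)*(-340)) = -15431/(18718 - 5/9) = -15431/168457/9 = -15431*9/168457 = -138879/168457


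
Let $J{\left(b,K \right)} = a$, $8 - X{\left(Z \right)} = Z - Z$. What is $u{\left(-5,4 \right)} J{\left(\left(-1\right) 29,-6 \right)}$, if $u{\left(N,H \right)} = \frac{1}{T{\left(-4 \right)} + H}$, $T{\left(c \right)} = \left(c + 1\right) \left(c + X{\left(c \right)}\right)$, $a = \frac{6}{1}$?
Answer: $- \frac{3}{4} \approx -0.75$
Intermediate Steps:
$a = 6$ ($a = 6 \cdot 1 = 6$)
$X{\left(Z \right)} = 8$ ($X{\left(Z \right)} = 8 - \left(Z - Z\right) = 8 - 0 = 8 + 0 = 8$)
$J{\left(b,K \right)} = 6$
$T{\left(c \right)} = \left(1 + c\right) \left(8 + c\right)$ ($T{\left(c \right)} = \left(c + 1\right) \left(c + 8\right) = \left(1 + c\right) \left(8 + c\right)$)
$u{\left(N,H \right)} = \frac{1}{-12 + H}$ ($u{\left(N,H \right)} = \frac{1}{\left(8 + \left(-4\right)^{2} + 9 \left(-4\right)\right) + H} = \frac{1}{\left(8 + 16 - 36\right) + H} = \frac{1}{-12 + H}$)
$u{\left(-5,4 \right)} J{\left(\left(-1\right) 29,-6 \right)} = \frac{1}{-12 + 4} \cdot 6 = \frac{1}{-8} \cdot 6 = \left(- \frac{1}{8}\right) 6 = - \frac{3}{4}$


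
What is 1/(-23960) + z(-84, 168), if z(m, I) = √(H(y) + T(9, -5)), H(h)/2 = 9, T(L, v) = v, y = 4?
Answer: -1/23960 + √13 ≈ 3.6055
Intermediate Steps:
H(h) = 18 (H(h) = 2*9 = 18)
z(m, I) = √13 (z(m, I) = √(18 - 5) = √13)
1/(-23960) + z(-84, 168) = 1/(-23960) + √13 = -1/23960 + √13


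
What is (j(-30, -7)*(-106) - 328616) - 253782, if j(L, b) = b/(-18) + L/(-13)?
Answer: -68174009/117 ≈ -5.8268e+5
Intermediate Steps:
j(L, b) = -L/13 - b/18 (j(L, b) = b*(-1/18) + L*(-1/13) = -b/18 - L/13 = -L/13 - b/18)
(j(-30, -7)*(-106) - 328616) - 253782 = ((-1/13*(-30) - 1/18*(-7))*(-106) - 328616) - 253782 = ((30/13 + 7/18)*(-106) - 328616) - 253782 = ((631/234)*(-106) - 328616) - 253782 = (-33443/117 - 328616) - 253782 = -38481515/117 - 253782 = -68174009/117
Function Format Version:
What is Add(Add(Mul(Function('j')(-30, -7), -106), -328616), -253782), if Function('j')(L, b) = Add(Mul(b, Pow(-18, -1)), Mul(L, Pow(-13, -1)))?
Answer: Rational(-68174009, 117) ≈ -5.8268e+5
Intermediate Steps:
Function('j')(L, b) = Add(Mul(Rational(-1, 13), L), Mul(Rational(-1, 18), b)) (Function('j')(L, b) = Add(Mul(b, Rational(-1, 18)), Mul(L, Rational(-1, 13))) = Add(Mul(Rational(-1, 18), b), Mul(Rational(-1, 13), L)) = Add(Mul(Rational(-1, 13), L), Mul(Rational(-1, 18), b)))
Add(Add(Mul(Function('j')(-30, -7), -106), -328616), -253782) = Add(Add(Mul(Add(Mul(Rational(-1, 13), -30), Mul(Rational(-1, 18), -7)), -106), -328616), -253782) = Add(Add(Mul(Add(Rational(30, 13), Rational(7, 18)), -106), -328616), -253782) = Add(Add(Mul(Rational(631, 234), -106), -328616), -253782) = Add(Add(Rational(-33443, 117), -328616), -253782) = Add(Rational(-38481515, 117), -253782) = Rational(-68174009, 117)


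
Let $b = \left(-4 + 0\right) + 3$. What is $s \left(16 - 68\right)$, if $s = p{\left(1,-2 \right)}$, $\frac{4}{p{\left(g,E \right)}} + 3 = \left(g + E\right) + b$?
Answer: $\frac{208}{5} \approx 41.6$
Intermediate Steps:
$b = -1$ ($b = -4 + 3 = -1$)
$p{\left(g,E \right)} = \frac{4}{-4 + E + g}$ ($p{\left(g,E \right)} = \frac{4}{-3 - \left(1 - E - g\right)} = \frac{4}{-3 + \left(-1 + E + g\right)} = \frac{4}{-4 + E + g}$)
$s = - \frac{4}{5}$ ($s = \frac{4}{-4 - 2 + 1} = \frac{4}{-5} = 4 \left(- \frac{1}{5}\right) = - \frac{4}{5} \approx -0.8$)
$s \left(16 - 68\right) = - \frac{4 \left(16 - 68\right)}{5} = \left(- \frac{4}{5}\right) \left(-52\right) = \frac{208}{5}$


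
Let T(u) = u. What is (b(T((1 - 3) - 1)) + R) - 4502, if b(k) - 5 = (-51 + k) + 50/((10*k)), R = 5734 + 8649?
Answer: 29491/3 ≈ 9830.3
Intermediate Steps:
R = 14383
b(k) = -46 + k + 5/k (b(k) = 5 + ((-51 + k) + 50/((10*k))) = 5 + ((-51 + k) + 50*(1/(10*k))) = 5 + ((-51 + k) + 5/k) = 5 + (-51 + k + 5/k) = -46 + k + 5/k)
(b(T((1 - 3) - 1)) + R) - 4502 = ((-46 + ((1 - 3) - 1) + 5/((1 - 3) - 1)) + 14383) - 4502 = ((-46 + (-2 - 1) + 5/(-2 - 1)) + 14383) - 4502 = ((-46 - 3 + 5/(-3)) + 14383) - 4502 = ((-46 - 3 + 5*(-1/3)) + 14383) - 4502 = ((-46 - 3 - 5/3) + 14383) - 4502 = (-152/3 + 14383) - 4502 = 42997/3 - 4502 = 29491/3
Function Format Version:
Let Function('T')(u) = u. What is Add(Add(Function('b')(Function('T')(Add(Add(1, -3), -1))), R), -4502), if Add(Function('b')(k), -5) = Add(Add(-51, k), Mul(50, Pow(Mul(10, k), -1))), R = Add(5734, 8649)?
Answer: Rational(29491, 3) ≈ 9830.3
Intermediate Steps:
R = 14383
Function('b')(k) = Add(-46, k, Mul(5, Pow(k, -1))) (Function('b')(k) = Add(5, Add(Add(-51, k), Mul(50, Pow(Mul(10, k), -1)))) = Add(5, Add(Add(-51, k), Mul(50, Mul(Rational(1, 10), Pow(k, -1))))) = Add(5, Add(Add(-51, k), Mul(5, Pow(k, -1)))) = Add(5, Add(-51, k, Mul(5, Pow(k, -1)))) = Add(-46, k, Mul(5, Pow(k, -1))))
Add(Add(Function('b')(Function('T')(Add(Add(1, -3), -1))), R), -4502) = Add(Add(Add(-46, Add(Add(1, -3), -1), Mul(5, Pow(Add(Add(1, -3), -1), -1))), 14383), -4502) = Add(Add(Add(-46, Add(-2, -1), Mul(5, Pow(Add(-2, -1), -1))), 14383), -4502) = Add(Add(Add(-46, -3, Mul(5, Pow(-3, -1))), 14383), -4502) = Add(Add(Add(-46, -3, Mul(5, Rational(-1, 3))), 14383), -4502) = Add(Add(Add(-46, -3, Rational(-5, 3)), 14383), -4502) = Add(Add(Rational(-152, 3), 14383), -4502) = Add(Rational(42997, 3), -4502) = Rational(29491, 3)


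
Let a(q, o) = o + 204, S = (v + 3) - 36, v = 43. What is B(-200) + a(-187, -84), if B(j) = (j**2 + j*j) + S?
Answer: 80130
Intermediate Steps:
S = 10 (S = (43 + 3) - 36 = 46 - 36 = 10)
a(q, o) = 204 + o
B(j) = 10 + 2*j**2 (B(j) = (j**2 + j*j) + 10 = (j**2 + j**2) + 10 = 2*j**2 + 10 = 10 + 2*j**2)
B(-200) + a(-187, -84) = (10 + 2*(-200)**2) + (204 - 84) = (10 + 2*40000) + 120 = (10 + 80000) + 120 = 80010 + 120 = 80130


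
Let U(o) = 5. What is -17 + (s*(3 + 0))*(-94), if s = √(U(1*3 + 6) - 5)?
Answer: -17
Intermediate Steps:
s = 0 (s = √(5 - 5) = √0 = 0)
-17 + (s*(3 + 0))*(-94) = -17 + (0*(3 + 0))*(-94) = -17 + (0*3)*(-94) = -17 + 0*(-94) = -17 + 0 = -17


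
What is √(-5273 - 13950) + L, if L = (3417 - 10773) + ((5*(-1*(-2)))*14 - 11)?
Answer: -7227 + I*√19223 ≈ -7227.0 + 138.65*I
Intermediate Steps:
L = -7227 (L = -7356 + ((5*2)*14 - 11) = -7356 + (10*14 - 11) = -7356 + (140 - 11) = -7356 + 129 = -7227)
√(-5273 - 13950) + L = √(-5273 - 13950) - 7227 = √(-19223) - 7227 = I*√19223 - 7227 = -7227 + I*√19223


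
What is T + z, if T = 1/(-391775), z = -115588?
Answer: -45284488701/391775 ≈ -1.1559e+5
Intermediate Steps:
T = -1/391775 ≈ -2.5525e-6
T + z = -1/391775 - 115588 = -45284488701/391775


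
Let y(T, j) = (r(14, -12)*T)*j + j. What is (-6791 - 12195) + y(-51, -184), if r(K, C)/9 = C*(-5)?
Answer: 5048190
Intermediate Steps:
r(K, C) = -45*C (r(K, C) = 9*(C*(-5)) = 9*(-5*C) = -45*C)
y(T, j) = j + 540*T*j (y(T, j) = ((-45*(-12))*T)*j + j = (540*T)*j + j = 540*T*j + j = j + 540*T*j)
(-6791 - 12195) + y(-51, -184) = (-6791 - 12195) - 184*(1 + 540*(-51)) = -18986 - 184*(1 - 27540) = -18986 - 184*(-27539) = -18986 + 5067176 = 5048190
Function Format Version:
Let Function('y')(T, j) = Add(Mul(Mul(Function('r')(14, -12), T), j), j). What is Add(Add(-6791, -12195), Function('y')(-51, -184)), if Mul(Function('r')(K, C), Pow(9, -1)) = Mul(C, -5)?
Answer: 5048190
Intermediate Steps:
Function('r')(K, C) = Mul(-45, C) (Function('r')(K, C) = Mul(9, Mul(C, -5)) = Mul(9, Mul(-5, C)) = Mul(-45, C))
Function('y')(T, j) = Add(j, Mul(540, T, j)) (Function('y')(T, j) = Add(Mul(Mul(Mul(-45, -12), T), j), j) = Add(Mul(Mul(540, T), j), j) = Add(Mul(540, T, j), j) = Add(j, Mul(540, T, j)))
Add(Add(-6791, -12195), Function('y')(-51, -184)) = Add(Add(-6791, -12195), Mul(-184, Add(1, Mul(540, -51)))) = Add(-18986, Mul(-184, Add(1, -27540))) = Add(-18986, Mul(-184, -27539)) = Add(-18986, 5067176) = 5048190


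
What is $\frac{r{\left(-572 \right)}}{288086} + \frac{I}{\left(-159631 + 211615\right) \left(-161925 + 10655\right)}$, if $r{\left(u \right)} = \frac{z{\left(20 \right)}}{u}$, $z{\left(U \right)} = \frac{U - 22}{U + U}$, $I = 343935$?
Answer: $- \frac{196788200797}{4499333606888120} \approx -4.3737 \cdot 10^{-5}$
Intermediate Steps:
$z{\left(U \right)} = \frac{-22 + U}{2 U}$
$r{\left(u \right)} = - \frac{1}{20 u}$ ($r{\left(u \right)} = \frac{\frac{1}{2} \cdot \frac{1}{20} \left(-22 + 20\right)}{u} = \frac{\frac{1}{2} \cdot \frac{1}{20} \left(-2\right)}{u} = - \frac{1}{20 u}$)
$\frac{r{\left(-572 \right)}}{288086} + \frac{I}{\left(-159631 + 211615\right) \left(-161925 + 10655\right)} = \frac{\left(- \frac{1}{20}\right) \frac{1}{-572}}{288086} + \frac{343935}{\left(-159631 + 211615\right) \left(-161925 + 10655\right)} = \left(- \frac{1}{20}\right) \left(- \frac{1}{572}\right) \frac{1}{288086} + \frac{343935}{51984 \left(-151270\right)} = \frac{1}{11440} \cdot \frac{1}{288086} + \frac{343935}{-7863619680} = \frac{1}{3295703840} + 343935 \left(- \frac{1}{7863619680}\right) = \frac{1}{3295703840} - \frac{7643}{174747104} = - \frac{196788200797}{4499333606888120}$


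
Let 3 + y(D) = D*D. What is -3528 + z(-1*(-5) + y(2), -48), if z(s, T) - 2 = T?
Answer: -3574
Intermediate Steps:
y(D) = -3 + D² (y(D) = -3 + D*D = -3 + D²)
z(s, T) = 2 + T
-3528 + z(-1*(-5) + y(2), -48) = -3528 + (2 - 48) = -3528 - 46 = -3574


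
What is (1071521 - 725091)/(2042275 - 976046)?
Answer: 346430/1066229 ≈ 0.32491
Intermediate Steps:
(1071521 - 725091)/(2042275 - 976046) = 346430/1066229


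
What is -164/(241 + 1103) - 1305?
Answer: -438521/336 ≈ -1305.1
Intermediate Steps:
-164/(241 + 1103) - 1305 = -164/1344 - 1305 = -164*1/1344 - 1305 = -41/336 - 1305 = -438521/336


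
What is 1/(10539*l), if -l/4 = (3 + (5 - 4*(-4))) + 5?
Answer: -1/1222524 ≈ -8.1798e-7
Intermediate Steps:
l = -116 (l = -4*((3 + (5 - 4*(-4))) + 5) = -4*((3 + (5 + 16)) + 5) = -4*((3 + 21) + 5) = -4*(24 + 5) = -4*29 = -116)
1/(10539*l) = 1/(10539*(-116)) = (1/10539)*(-1/116) = -1/1222524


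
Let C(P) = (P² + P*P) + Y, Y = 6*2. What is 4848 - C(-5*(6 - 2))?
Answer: 4036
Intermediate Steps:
Y = 12
C(P) = 12 + 2*P² (C(P) = (P² + P*P) + 12 = (P² + P²) + 12 = 2*P² + 12 = 12 + 2*P²)
4848 - C(-5*(6 - 2)) = 4848 - (12 + 2*(-5*(6 - 2))²) = 4848 - (12 + 2*(-5*4)²) = 4848 - (12 + 2*(-1*20)²) = 4848 - (12 + 2*(-20)²) = 4848 - (12 + 2*400) = 4848 - (12 + 800) = 4848 - 1*812 = 4848 - 812 = 4036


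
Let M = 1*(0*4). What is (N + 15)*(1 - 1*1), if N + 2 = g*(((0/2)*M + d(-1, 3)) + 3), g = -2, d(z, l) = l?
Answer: 0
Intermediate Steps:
M = 0 (M = 1*0 = 0)
N = -14 (N = -2 - 2*(((0/2)*0 + 3) + 3) = -2 - 2*(((0*(1/2))*0 + 3) + 3) = -2 - 2*((0*0 + 3) + 3) = -2 - 2*((0 + 3) + 3) = -2 - 2*(3 + 3) = -2 - 2*6 = -2 - 12 = -14)
(N + 15)*(1 - 1*1) = (-14 + 15)*(1 - 1*1) = 1*(1 - 1) = 1*0 = 0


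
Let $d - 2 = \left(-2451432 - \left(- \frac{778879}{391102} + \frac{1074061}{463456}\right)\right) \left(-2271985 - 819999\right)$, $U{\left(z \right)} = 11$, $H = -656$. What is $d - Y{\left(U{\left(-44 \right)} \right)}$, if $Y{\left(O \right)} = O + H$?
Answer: $\frac{6133490177600907576223}{809190038} \approx 7.5798 \cdot 10^{12}$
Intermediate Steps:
$Y{\left(O \right)} = -656 + O$ ($Y{\left(O \right)} = O - 656 = -656 + O$)
$d = \frac{6133490177078980001713}{809190038}$ ($d = 2 + \left(-2451432 - \left(- \frac{778879}{391102} + \frac{1074061}{463456}\right)\right) \left(-2271985 - 819999\right) = 2 + \left(-2451432 - \left(- \frac{778879}{391102} + \frac{1074061}{463456}\right)\right) \left(-3091984\right) = 2 + \left(-2451432 + \left(\left(-1074061\right) \frac{1}{463456} + \frac{778879}{391102}\right)\right) \left(-3091984\right) = 2 + \left(-2451432 + \left(- \frac{1074061}{463456} + \frac{778879}{391102}\right)\right) \left(-3091984\right) = 2 + \left(-2451432 - \frac{29545629699}{90629284256}\right) \left(-3091984\right) = 2 - - \frac{6133490177077361621637}{809190038} = 2 + \frac{6133490177077361621637}{809190038} = \frac{6133490177078980001713}{809190038} \approx 7.5798 \cdot 10^{12}$)
$d - Y{\left(U{\left(-44 \right)} \right)} = \frac{6133490177078980001713}{809190038} - \left(-656 + 11\right) = \frac{6133490177078980001713}{809190038} - -645 = \frac{6133490177078980001713}{809190038} + 645 = \frac{6133490177600907576223}{809190038}$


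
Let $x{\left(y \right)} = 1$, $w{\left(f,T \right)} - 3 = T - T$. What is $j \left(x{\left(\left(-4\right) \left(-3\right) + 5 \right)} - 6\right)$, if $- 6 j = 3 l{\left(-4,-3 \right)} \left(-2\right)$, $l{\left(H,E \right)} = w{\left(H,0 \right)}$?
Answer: $-15$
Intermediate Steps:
$w{\left(f,T \right)} = 3$ ($w{\left(f,T \right)} = 3 + \left(T - T\right) = 3 + 0 = 3$)
$l{\left(H,E \right)} = 3$
$j = 3$ ($j = - \frac{3 \cdot 3 \left(-2\right)}{6} = - \frac{9 \left(-2\right)}{6} = \left(- \frac{1}{6}\right) \left(-18\right) = 3$)
$j \left(x{\left(\left(-4\right) \left(-3\right) + 5 \right)} - 6\right) = 3 \left(1 - 6\right) = 3 \left(-5\right) = -15$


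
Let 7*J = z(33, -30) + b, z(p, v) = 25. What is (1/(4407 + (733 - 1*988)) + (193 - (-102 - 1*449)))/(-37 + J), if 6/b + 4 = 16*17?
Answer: -206968963/9298404 ≈ -22.259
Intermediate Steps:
b = 3/134 (b = 6/(-4 + 16*17) = 6/(-4 + 272) = 6/268 = 6*(1/268) = 3/134 ≈ 0.022388)
J = 479/134 (J = (25 + 3/134)/7 = (⅐)*(3353/134) = 479/134 ≈ 3.5746)
(1/(4407 + (733 - 1*988)) + (193 - (-102 - 1*449)))/(-37 + J) = (1/(4407 + (733 - 1*988)) + (193 - (-102 - 1*449)))/(-37 + 479/134) = (1/(4407 + (733 - 988)) + (193 - (-102 - 449)))/(-4479/134) = (1/(4407 - 255) + (193 - 1*(-551)))*(-134/4479) = (1/4152 + (193 + 551))*(-134/4479) = (1/4152 + 744)*(-134/4479) = (3089089/4152)*(-134/4479) = -206968963/9298404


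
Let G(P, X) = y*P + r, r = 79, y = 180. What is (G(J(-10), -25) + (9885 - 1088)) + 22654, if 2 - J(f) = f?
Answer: 33690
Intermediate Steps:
J(f) = 2 - f
G(P, X) = 79 + 180*P (G(P, X) = 180*P + 79 = 79 + 180*P)
(G(J(-10), -25) + (9885 - 1088)) + 22654 = ((79 + 180*(2 - 1*(-10))) + (9885 - 1088)) + 22654 = ((79 + 180*(2 + 10)) + 8797) + 22654 = ((79 + 180*12) + 8797) + 22654 = ((79 + 2160) + 8797) + 22654 = (2239 + 8797) + 22654 = 11036 + 22654 = 33690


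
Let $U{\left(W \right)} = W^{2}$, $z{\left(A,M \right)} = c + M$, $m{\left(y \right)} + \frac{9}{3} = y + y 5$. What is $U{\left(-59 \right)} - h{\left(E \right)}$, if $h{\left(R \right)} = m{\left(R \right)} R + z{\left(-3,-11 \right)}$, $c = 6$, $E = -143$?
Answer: $-119637$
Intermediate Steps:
$m{\left(y \right)} = -3 + 6 y$ ($m{\left(y \right)} = -3 + \left(y + y 5\right) = -3 + \left(y + 5 y\right) = -3 + 6 y$)
$z{\left(A,M \right)} = 6 + M$
$h{\left(R \right)} = -5 + R \left(-3 + 6 R\right)$ ($h{\left(R \right)} = \left(-3 + 6 R\right) R + \left(6 - 11\right) = R \left(-3 + 6 R\right) - 5 = -5 + R \left(-3 + 6 R\right)$)
$U{\left(-59 \right)} - h{\left(E \right)} = \left(-59\right)^{2} - \left(-5 + 3 \left(-143\right) \left(-1 + 2 \left(-143\right)\right)\right) = 3481 - \left(-5 + 3 \left(-143\right) \left(-1 - 286\right)\right) = 3481 - \left(-5 + 3 \left(-143\right) \left(-287\right)\right) = 3481 - \left(-5 + 123123\right) = 3481 - 123118 = -119637$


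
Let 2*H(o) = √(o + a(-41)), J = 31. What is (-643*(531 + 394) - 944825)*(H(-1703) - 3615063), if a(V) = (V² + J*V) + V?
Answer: 5565750994800 - 769800*I*√1334 ≈ 5.5657e+12 - 2.8116e+7*I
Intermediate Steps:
a(V) = V² + 32*V (a(V) = (V² + 31*V) + V = V² + 32*V)
H(o) = √(369 + o)/2 (H(o) = √(o - 41*(32 - 41))/2 = √(o - 41*(-9))/2 = √(o + 369)/2 = √(369 + o)/2)
(-643*(531 + 394) - 944825)*(H(-1703) - 3615063) = (-643*(531 + 394) - 944825)*(√(369 - 1703)/2 - 3615063) = (-643*925 - 944825)*(√(-1334)/2 - 3615063) = (-594775 - 944825)*((I*√1334)/2 - 3615063) = -1539600*(I*√1334/2 - 3615063) = -1539600*(-3615063 + I*√1334/2) = 5565750994800 - 769800*I*√1334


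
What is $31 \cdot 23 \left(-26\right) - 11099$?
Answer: $-29637$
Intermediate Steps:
$31 \cdot 23 \left(-26\right) - 11099 = 713 \left(-26\right) - 11099 = -18538 - 11099 = -29637$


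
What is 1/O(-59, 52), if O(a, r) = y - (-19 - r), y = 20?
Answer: 1/91 ≈ 0.010989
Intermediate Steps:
O(a, r) = 39 + r (O(a, r) = 20 - (-19 - r) = 20 + (19 + r) = 39 + r)
1/O(-59, 52) = 1/(39 + 52) = 1/91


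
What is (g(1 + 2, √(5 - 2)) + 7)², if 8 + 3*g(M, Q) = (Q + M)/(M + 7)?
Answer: (133 + √3)²/900 ≈ 20.170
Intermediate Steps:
g(M, Q) = -8/3 + (M + Q)/(3*(7 + M)) (g(M, Q) = -8/3 + ((Q + M)/(M + 7))/3 = -8/3 + ((M + Q)/(7 + M))/3 = -8/3 + (M + Q)/(3*(7 + M)))
(g(1 + 2, √(5 - 2)) + 7)² = ((-56 + √(5 - 2) - 7*(1 + 2))/(3*(7 + (1 + 2))) + 7)² = ((-56 + √3 - 7*3)/(3*(7 + 3)) + 7)² = ((⅓)*(-56 + √3 - 21)/10 + 7)² = ((⅓)*(⅒)*(-77 + √3) + 7)² = ((-77/30 + √3/30) + 7)² = (133/30 + √3/30)²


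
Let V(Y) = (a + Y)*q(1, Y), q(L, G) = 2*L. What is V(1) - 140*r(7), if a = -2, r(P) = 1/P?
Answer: -22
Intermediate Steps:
V(Y) = -4 + 2*Y (V(Y) = (-2 + Y)*(2*1) = (-2 + Y)*2 = -4 + 2*Y)
V(1) - 140*r(7) = (-4 + 2*1) - 140/7 = (-4 + 2) - 140*1/7 = -2 - 20 = -22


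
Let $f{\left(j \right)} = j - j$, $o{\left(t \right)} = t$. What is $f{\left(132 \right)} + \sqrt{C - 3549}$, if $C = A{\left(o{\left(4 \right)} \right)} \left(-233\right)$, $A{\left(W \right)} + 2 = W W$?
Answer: $7 i \sqrt{139} \approx 82.529 i$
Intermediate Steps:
$f{\left(j \right)} = 0$
$A{\left(W \right)} = -2 + W^{2}$ ($A{\left(W \right)} = -2 + W W = -2 + W^{2}$)
$C = -3262$ ($C = \left(-2 + 4^{2}\right) \left(-233\right) = \left(-2 + 16\right) \left(-233\right) = 14 \left(-233\right) = -3262$)
$f{\left(132 \right)} + \sqrt{C - 3549} = 0 + \sqrt{-3262 - 3549} = 0 + \sqrt{-6811} = 0 + 7 i \sqrt{139} = 7 i \sqrt{139}$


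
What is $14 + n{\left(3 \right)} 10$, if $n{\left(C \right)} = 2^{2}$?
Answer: $54$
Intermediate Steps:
$n{\left(C \right)} = 4$
$14 + n{\left(3 \right)} 10 = 14 + 4 \cdot 10 = 14 + 40 = 54$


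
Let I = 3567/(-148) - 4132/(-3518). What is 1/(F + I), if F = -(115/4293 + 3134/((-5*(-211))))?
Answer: -1179073566180/30566567567159 ≈ -0.038574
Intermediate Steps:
I = -5968585/260332 (I = 3567*(-1/148) - 4132*(-1/3518) = -3567/148 + 2066/1759 = -5968585/260332 ≈ -22.927)
F = -13575587/4529115 (F = -(115*(1/4293) + 3134/1055) = -(115/4293 + 3134*(1/1055)) = -(115/4293 + 3134/1055) = -1*13575587/4529115 = -13575587/4529115 ≈ -2.9974)
1/(F + I) = 1/(-13575587/4529115 - 5968585/260332) = 1/(-30566567567159/1179073566180) = -1179073566180/30566567567159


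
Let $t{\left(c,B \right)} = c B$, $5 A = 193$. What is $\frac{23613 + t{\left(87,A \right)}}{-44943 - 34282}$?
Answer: $- \frac{134856}{396125} \approx -0.34044$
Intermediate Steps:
$A = \frac{193}{5}$ ($A = \frac{1}{5} \cdot 193 = \frac{193}{5} \approx 38.6$)
$t{\left(c,B \right)} = B c$
$\frac{23613 + t{\left(87,A \right)}}{-44943 - 34282} = \frac{23613 + \frac{193}{5} \cdot 87}{-44943 - 34282} = \frac{23613 + \frac{16791}{5}}{-79225} = \frac{134856}{5} \left(- \frac{1}{79225}\right) = - \frac{134856}{396125}$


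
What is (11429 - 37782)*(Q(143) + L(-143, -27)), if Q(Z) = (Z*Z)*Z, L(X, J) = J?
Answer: -77060915540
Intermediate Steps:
Q(Z) = Z³ (Q(Z) = Z²*Z = Z³)
(11429 - 37782)*(Q(143) + L(-143, -27)) = (11429 - 37782)*(143³ - 27) = -26353*(2924207 - 27) = -26353*2924180 = -77060915540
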